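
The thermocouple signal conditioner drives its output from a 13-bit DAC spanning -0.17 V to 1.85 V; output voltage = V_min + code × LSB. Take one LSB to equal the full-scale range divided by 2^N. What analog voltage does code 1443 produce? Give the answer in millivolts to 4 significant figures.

Full-scale range = 1.85 V − (-0.17 V) = 2.02 V. LSB = 2.02 V / 2^13.
Output = V_min + (1443/8192) × range = -0.17 + 0.176147 × 2.02 V
      = -0.17 V + 0.355818 V = 0.185818 V.

185.8 mV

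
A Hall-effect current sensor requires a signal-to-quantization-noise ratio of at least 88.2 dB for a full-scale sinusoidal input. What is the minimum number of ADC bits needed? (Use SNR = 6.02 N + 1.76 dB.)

Required N = ⌈(88.2 − 1.76)/6.02⌉ = ⌈14.359⌉ = 15.

15 bits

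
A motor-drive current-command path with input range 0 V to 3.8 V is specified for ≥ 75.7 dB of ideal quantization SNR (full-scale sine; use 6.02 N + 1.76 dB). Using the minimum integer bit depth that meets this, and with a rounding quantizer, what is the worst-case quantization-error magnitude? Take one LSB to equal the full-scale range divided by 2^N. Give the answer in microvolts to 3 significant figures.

Range is 3.8 V.
N ≥ (75.7 − 1.76)/6.02 = 12.282 → N_min = 13.
One LSB is 3.8 V / 8192 = 463.87 µV.
Max error for round-to-nearest is LSB/2 = 232 µV.

232 µV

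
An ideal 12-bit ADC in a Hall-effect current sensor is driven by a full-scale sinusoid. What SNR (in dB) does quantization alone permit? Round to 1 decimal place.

74.0 dB

6.02(12) + 1.76 = 72.24 + 1.76 = 74.00 dB.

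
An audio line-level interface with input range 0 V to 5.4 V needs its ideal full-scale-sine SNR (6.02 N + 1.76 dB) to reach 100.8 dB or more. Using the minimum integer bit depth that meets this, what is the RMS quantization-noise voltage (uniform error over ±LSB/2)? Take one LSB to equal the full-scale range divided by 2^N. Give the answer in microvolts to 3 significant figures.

11.9 µV

Range is 5.4 V.
6.02 N + 1.76 ≥ 100.8 gives N ≥ 16.452, so the minimum integer is 17.
One LSB is 5.4 V / 131072 = 41.199 µV.
RMS noise = LSB/√12 = 11.9 µV.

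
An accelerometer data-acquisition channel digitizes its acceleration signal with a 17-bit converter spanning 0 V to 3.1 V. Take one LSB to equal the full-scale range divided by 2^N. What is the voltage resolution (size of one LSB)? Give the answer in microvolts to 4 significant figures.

23.65 µV

Range is 3.1 V.
Number of codes = 2^17 = 131072.
LSB = 3.1 V ÷ 2^17 = 3.1/131072 V = 23.65 µV.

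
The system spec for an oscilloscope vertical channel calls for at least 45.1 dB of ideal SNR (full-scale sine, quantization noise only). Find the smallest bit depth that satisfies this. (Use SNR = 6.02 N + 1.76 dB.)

8 bits

6.02 N + 1.76 ≥ 45.1 gives N ≥ 7.199, so the minimum integer is 8.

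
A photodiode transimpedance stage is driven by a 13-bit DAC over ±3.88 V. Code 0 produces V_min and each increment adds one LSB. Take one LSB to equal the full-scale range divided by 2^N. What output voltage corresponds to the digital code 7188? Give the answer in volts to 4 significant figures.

The full-scale span is 3.88 − (-3.88) = 7.76 V. LSB = 7.76 V / 2^13.
V_out = V_min + code × LSB = -3.88 V + 7188 × 7.76 V / 8192
      = -3.88 + 6.80895 = 2.92895 V.

2.929 V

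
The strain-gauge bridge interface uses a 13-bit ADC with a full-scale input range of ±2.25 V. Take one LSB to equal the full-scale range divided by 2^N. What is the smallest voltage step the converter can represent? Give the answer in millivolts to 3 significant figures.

Range = 2.25 − (-2.25) = 4.5 V.
Number of codes = 2^13 = 8192.
One LSB is 4.5 V / 8192 = 0.549 mV.

0.549 mV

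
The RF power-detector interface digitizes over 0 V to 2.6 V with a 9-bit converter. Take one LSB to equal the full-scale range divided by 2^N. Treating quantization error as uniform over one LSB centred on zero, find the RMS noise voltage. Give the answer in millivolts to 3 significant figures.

Span = 2.6 V.
LSB = 2.6 V ÷ 2^9 = 2.6/512 V = 5.0781 mV.
σ_q = LSB/√12 = 5.0781 mV/3.4641 = 1.47 mV.

1.47 mV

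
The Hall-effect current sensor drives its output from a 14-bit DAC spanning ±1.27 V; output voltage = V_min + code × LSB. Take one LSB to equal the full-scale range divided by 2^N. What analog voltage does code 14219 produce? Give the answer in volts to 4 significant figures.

0.9344 V

Range = 1.27 − (-1.27) = 2.54 V. LSB = 2.54 V / 2^14.
Output = V_min + (14219/16384) × range = -1.27 + 0.867859 × 2.54 V
      = -1.27 V + 2.20436 V = 0.934362 V.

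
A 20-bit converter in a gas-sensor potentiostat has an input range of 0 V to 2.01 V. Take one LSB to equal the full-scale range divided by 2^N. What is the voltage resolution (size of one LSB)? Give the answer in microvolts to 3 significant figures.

1.92 µV

V_FS = 2.01 V.
2^20 = 1048576 levels.
LSB = 2.01 V / 2^20 = 1.92 µV.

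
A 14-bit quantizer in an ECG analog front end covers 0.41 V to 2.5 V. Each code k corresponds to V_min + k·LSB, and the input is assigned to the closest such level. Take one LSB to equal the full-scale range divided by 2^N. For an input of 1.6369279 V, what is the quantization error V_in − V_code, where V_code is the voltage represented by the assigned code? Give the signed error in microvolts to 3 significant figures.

+22.4 µV

Range = 2.5 − (0.41) = 2.09 V. LSB = 2.09 V / 2^14 ≈ 127.6 µV.
(1.6369279 − (0.41)) / LSB = 1.2269279 × 16384/2.09 = 9618.1755. Nearest integer: k = 9618.
Reconstructed level: 0.41 + 9618 × 2.09/16384 V = 1.6369055176 V.
V_in − V_code = 1.6369279 − (1.6369055176) = +22.4 µV.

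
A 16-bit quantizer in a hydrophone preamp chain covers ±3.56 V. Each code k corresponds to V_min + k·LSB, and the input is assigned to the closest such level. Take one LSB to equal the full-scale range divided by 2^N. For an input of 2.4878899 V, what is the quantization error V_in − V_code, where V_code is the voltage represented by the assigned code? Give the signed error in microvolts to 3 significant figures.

Full-scale range = 3.56 V − (-3.56 V) = 7.12 V. LSB = 7.12 V / 2^16 ≈ 108.6 µV.
(2.4878899 − (-3.56)) / LSB = 6.0478899 × 65536/7.12 = 55667.7686. Nearest integer: k = 55668.
V_code = V_min + k × range/2^16 = -3.56 + 55668 × 7.12/65536 = 2.4879150391 V.
e = 2.4878899 − (2.4879150391) = −25.1 µV.

−25.1 µV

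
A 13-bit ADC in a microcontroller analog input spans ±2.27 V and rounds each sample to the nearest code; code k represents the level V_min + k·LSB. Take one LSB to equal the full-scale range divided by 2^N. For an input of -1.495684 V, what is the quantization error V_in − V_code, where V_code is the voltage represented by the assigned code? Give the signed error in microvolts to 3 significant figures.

+99.7 µV

The full-scale span is 2.27 − (-2.27) = 4.54 V. LSB = 4.54 V / 2^13 ≈ 0.5542 mV.
Position in LSBs: (-1.495684 − (-2.27)) × 8192/4.54 = 1397.1799; rounding gives k = 1397.
Reconstructed level: -2.27 + 1397 × 4.54/8192 V = -1.495783691 V.
Error = V_in − V_code = -1.495684 − (-1.495783691) = +99.7 µV.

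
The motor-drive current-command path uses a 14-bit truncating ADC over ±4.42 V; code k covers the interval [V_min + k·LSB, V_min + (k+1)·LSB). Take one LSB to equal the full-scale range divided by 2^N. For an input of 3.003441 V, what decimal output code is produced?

13758

Span: 4.42 V − (-4.42 V) = 8.84 V. LSB = 8.84 V / 2^14 ≈ 0.5396 mV.
code = ⌊(V_in − V_min)/LSB⌋ = ⌊(V_in − V_min) × 2^14 / range⌋
     = ⌊(3.003441 − (-4.42)) × 16384 / 8.84⌋ = ⌊7.423441 × 16384/8.84⌋
     = ⌊13758.559⌋ = 13758.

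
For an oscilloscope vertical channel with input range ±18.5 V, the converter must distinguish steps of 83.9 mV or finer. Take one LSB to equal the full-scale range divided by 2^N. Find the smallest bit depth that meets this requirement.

9 bits

Full-scale range = 18.5 V − (-18.5 V) = 37 V.
Need 2^N ≥ 37 V / 83.9 mV = 441.0 → N_min = 9.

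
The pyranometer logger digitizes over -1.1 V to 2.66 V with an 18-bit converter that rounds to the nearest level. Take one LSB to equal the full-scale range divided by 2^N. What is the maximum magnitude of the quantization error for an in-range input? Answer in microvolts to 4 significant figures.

7.172 µV

Range = 2.66 − (-1.1) = 3.76 V.
LSB = 3.76 V / 2^18 = 14.3433 µV.
A rounding quantizer has |error| ≤ LSB/2 = 7.172 µV.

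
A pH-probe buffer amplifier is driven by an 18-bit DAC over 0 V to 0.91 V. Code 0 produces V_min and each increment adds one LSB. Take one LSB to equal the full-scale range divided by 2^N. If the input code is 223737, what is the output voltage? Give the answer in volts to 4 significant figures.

0.7767 V

Span = 0.91 V. LSB = 0.91 V / 2^18.
V_out = 0 + 223737 × (0.91/262144) V
      = 0 + 0.776675 = 0.776675 V.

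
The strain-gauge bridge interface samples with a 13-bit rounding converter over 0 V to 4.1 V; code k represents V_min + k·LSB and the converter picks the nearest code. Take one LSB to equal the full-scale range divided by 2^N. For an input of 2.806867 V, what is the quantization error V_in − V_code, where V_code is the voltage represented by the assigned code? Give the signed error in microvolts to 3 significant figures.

Full-scale range = 4.1 V. LSB = 4.1 V / 2^13 ≈ 0.5005 mV.
Position in LSBs: (2.806867 − (0)) × 8192/4.1 = 5608.2572; rounding gives k = 5608.
V_code = V_min + k × range/2^13 = 0 + 5608 × 4.1/8192 = 2.806738281 V.
V_in − V_code = 2.806867 − (2.806738281) = +129 µV.

+129 µV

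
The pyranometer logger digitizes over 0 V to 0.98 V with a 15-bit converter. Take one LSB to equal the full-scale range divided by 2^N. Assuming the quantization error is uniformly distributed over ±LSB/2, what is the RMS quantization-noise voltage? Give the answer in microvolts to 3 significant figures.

8.63 µV

Full-scale range = 0.98 V.
Step size = 0.98/32768 V = 29.907 µV.
RMS of a uniform error over width LSB is LSB/√12 = 8.63 µV.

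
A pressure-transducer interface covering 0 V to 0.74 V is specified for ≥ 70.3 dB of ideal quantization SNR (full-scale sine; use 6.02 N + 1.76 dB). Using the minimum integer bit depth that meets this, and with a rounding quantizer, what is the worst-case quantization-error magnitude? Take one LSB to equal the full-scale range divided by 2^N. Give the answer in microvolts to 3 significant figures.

Full-scale range = 0.74 V.
N ≥ (70.3 − 1.76)/6.02 = 11.385 → N_min = 12.
LSB = 0.74 V ÷ 2^12 = 0.74/4096 V = 180.66 µV.
Half an LSB is 90.3 µV.

90.3 µV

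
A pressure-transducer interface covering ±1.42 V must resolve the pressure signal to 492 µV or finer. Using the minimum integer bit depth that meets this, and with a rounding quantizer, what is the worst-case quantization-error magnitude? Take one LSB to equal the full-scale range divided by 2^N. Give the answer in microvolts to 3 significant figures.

173 µV

Range = 1.42 − (-1.42) = 2.84 V.
2.84 V / 492 µV = 5772. Since 2^12 = 4096 and 2^13 = 8192, N = 13.
Step size = 2.84/8192 V = 346.68 µV.
Max error for round-to-nearest is LSB/2 = 173 µV.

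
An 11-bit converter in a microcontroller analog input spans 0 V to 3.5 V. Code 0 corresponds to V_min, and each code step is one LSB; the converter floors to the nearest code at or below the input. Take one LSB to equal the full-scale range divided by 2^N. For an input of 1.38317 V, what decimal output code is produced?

Full-scale range = 3.5 V. LSB = 3.5 V / 2^11 ≈ 1.709 mV.
(V_in − V_min) × 2^11/range = (1.38317 − (0)) × 2048/3.5 = 809.352.
Floor → code = 809.

809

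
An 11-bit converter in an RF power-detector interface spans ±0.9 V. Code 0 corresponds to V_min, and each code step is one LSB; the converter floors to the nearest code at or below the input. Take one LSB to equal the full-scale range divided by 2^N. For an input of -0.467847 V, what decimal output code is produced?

Full-scale range = 0.9 V − (-0.9 V) = 1.8 V. LSB = 1.8 V / 2^11 ≈ 0.8789 mV.
V_in − V_min = -0.467847 − (-0.9) = 0.432153 V.
Divide by LSB: 0.432153 × 2048/1.8 = 491.6941.
Truncating gives code 491.

491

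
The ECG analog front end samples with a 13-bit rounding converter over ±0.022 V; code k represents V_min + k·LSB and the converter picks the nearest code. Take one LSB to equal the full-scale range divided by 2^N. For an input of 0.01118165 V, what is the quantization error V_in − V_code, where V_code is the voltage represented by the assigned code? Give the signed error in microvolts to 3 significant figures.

Span: 0.022 V − (-0.022 V) = 0.044 V. LSB = 0.044 V / 2^13 ≈ 5.371 µV.
Position in LSBs: (0.01118165 − (-0.022)) × 8192/0.044 = 6177.8199; rounding gives k = 6178.
V_code = -0.022 + (6178/8192) × 0.044 = 0.01118261719 V.
Error = V_in − V_code = 0.01118165 − (0.01118261719) = −0.967 µV.

−0.967 µV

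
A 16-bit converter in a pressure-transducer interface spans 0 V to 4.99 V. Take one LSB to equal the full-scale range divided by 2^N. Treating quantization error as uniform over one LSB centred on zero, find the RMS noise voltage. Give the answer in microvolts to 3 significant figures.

Span = 4.99 V.
Step size = 4.99/65536 V = 76.141 µV.
RMS of a uniform error over width LSB is LSB/√12 = 22.0 µV.

22.0 µV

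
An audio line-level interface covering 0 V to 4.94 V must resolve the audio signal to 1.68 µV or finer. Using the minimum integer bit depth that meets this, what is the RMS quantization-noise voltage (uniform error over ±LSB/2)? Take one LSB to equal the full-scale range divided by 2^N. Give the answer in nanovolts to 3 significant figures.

Range is 4.94 V.
Need 2^N ≥ 4.94 V / 1.68 µV = 2.940e6 → N_min = 22.
One LSB is 4.94 V / 4194304 = 1.1778 µV.
σ_q = LSB/√12 = 1.1778 µV/3.4641 = 340 nV.

340 nV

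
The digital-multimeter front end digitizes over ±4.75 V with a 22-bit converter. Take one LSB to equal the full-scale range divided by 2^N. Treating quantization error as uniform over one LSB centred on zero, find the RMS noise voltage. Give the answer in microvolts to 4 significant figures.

0.6538 µV

Full-scale range = 4.75 V − (-4.75 V) = 9.5 V.
LSB = 9.5 V ÷ 2^22 = 9.5/4194304 V = 2.26498 µV.
RMS of a uniform error over width LSB is LSB/√12 = 0.6538 µV.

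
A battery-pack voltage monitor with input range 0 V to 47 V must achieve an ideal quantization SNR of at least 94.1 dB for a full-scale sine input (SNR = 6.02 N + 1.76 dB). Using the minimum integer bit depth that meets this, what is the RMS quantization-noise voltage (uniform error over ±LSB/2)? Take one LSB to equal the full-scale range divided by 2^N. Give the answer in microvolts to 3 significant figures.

207 µV

Span = 47 V.
N ≥ (94.1 − 1.76)/6.02 = 15.339 → N_min = 16.
Step size = 47/65536 V = 0.71716 mV.
σ_q = LSB/√12 = 0.71716 mV/3.4641 = 207 µV.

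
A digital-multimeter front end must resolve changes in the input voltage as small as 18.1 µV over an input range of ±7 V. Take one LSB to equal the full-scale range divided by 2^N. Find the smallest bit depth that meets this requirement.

Span: 7 V − (-7 V) = 14 V.
Levels needed ≥ 14/18.1 µV = 773500. 2^20 = 1048576 suffices, so N_min = 20.

20 bits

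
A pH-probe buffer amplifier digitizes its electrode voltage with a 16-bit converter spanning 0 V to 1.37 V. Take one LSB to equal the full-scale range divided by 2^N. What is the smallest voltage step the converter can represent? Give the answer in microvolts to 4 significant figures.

20.90 µV

Range is 1.37 V.
Number of codes = 2^16 = 65536.
LSB = 1.37 V / 2^16 = 20.90 µV.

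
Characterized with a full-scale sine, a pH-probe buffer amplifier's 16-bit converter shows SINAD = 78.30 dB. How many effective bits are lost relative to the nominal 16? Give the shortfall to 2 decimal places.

3.29 bits

N_eff = (78.30 − 1.76)/6.02 = 12.7143 bits.
16 − 12.7143 = 3.29 bits below nominal.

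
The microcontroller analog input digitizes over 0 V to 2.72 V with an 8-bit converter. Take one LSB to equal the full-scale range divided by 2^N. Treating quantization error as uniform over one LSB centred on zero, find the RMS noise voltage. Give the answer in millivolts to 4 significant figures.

Range is 2.72 V.
One LSB is 2.72 V / 256 = 10.6250 mV.
V_rms = LSB/√12 = 10.6250 mV / √12 = 3.067 mV.

3.067 mV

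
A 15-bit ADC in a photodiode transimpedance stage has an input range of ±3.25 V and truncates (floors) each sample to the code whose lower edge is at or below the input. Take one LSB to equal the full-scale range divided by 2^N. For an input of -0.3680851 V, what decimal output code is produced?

14528

The full-scale span is 3.25 − (-3.25) = 6.5 V. LSB = 6.5 V / 2^15 ≈ 198.4 µV.
V_in − V_min = -0.3680851 − (-3.25) = 2.8819149 V.
Divide by LSB: 2.8819149 × 32768/6.5 = 14528.3981.
Truncating gives code 14528.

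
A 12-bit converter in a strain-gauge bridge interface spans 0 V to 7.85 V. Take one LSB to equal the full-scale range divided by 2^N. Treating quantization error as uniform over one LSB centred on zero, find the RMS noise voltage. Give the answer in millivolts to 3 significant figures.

0.553 mV

V_FS = 7.85 V.
LSB = 7.85 V / 2^12 = 1.9165 mV.
V_rms = LSB/√12 = 1.9165 mV / √12 = 0.553 mV.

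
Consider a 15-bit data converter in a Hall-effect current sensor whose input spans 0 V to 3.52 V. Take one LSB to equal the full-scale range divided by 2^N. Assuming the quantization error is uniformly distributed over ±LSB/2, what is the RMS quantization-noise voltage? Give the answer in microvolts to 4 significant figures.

31.01 µV

Span = 3.52 V.
LSB = 3.52 V ÷ 2^15 = 3.52/32768 V = 107.422 µV.
V_rms = LSB/√12 = 107.422 µV / √12 = 31.01 µV.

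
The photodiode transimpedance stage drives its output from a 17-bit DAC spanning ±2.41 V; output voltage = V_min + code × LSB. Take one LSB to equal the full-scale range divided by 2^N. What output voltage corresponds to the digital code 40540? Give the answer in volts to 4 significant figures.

The full-scale span is 2.41 − (-2.41) = 4.82 V. LSB = 4.82 V / 2^17.
Output = V_min + (40540/131072) × range = -2.41 + 0.309296 × 4.82 V
      = -2.41 + 1.49081 = -0.919195 V.

-0.9192 V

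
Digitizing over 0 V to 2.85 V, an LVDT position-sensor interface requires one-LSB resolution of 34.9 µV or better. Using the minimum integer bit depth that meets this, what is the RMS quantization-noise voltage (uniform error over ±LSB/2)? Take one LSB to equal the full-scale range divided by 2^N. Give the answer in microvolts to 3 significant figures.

V_FS = 2.85 V.
Required number of levels: 2.85/34.9 µV = 81662; smallest N with 2^N ≥ that is 17.
One LSB is 2.85 V / 131072 = 21.744 µV.
V_rms = LSB/√12 = 6.28 µV.

6.28 µV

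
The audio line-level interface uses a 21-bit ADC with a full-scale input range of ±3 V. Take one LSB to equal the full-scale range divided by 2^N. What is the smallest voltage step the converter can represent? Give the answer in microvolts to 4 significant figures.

2.861 µV

Range = 3 − (-3) = 6 V.
There are 2^21 = 2097152 steps.
LSB = 6 V / 2^21 = 2.861 µV.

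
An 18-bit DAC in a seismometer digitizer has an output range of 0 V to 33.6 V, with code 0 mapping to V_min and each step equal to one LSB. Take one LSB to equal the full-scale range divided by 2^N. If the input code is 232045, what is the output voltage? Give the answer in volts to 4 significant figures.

29.74 V

V_FS = 33.6 V. LSB = 33.6 V / 2^18.
V_out = 0 + 232045 × (33.6/262144) V
      = 0 + 29.7421 = 29.7421 V.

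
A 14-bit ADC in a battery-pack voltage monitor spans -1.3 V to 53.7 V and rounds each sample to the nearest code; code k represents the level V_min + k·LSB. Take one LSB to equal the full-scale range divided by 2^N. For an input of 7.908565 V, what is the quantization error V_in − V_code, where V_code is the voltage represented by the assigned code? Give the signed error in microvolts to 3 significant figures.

+496 µV

Range = 53.7 − (-1.3) = 55 V. LSB = 55 V / 2^14 ≈ 3.357 mV.
Position in LSBs: (7.908565 − (-1.3)) × 16384/55 = 2743.1478; rounding gives k = 2743.
Reconstructed level: -1.3 + 2743 × 55/16384 V = 7.9080688477 V.
V_in − V_code = 7.908565 − (7.9080688477) = +496 µV.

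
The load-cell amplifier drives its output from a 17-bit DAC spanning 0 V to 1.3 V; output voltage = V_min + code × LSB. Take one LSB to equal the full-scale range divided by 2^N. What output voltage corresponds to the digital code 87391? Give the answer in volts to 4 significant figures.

V_FS = 1.3 V. LSB = 1.3 V / 2^17.
Output = V_min + (87391/131072) × range = 0 + 0.666740 × 1.3 V
      = 0 V + 0.866763 V = 0.866763 V.

0.8668 V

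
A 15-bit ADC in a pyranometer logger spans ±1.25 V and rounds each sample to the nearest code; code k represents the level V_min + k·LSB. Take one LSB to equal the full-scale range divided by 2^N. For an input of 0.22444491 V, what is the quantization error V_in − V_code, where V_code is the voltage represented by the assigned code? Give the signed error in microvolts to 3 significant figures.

−11.9 µV

Span: 1.25 V − (-1.25 V) = 2.5 V. LSB = 2.5 V / 2^15 ≈ 76.29 µV.
(0.22444491 − (-1.25)) / LSB = 1.47444491 × 32768/2.5 = 19325.8443. Nearest integer: k = 19326.
Reconstructed level: -1.25 + 19326 × 2.5/32768 V = 0.22445678711 V.
Error = V_in − V_code = 0.22444491 − (0.22445678711) = −11.9 µV.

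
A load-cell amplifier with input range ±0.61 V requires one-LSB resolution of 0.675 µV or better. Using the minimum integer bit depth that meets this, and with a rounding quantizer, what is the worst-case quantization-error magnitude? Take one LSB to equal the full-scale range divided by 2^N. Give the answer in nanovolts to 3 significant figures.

Span: 0.61 V − (-0.61 V) = 1.22 V.
1.22 V / 0.675 µV = 1.807e6. Since 2^20 = 1048576 and 2^21 = 2097152, N = 21.
LSB = 1.22 V ÷ 2^21 = 1.22/2097152 V = 0.58174 µV.
Half an LSB is 291 nV.

291 nV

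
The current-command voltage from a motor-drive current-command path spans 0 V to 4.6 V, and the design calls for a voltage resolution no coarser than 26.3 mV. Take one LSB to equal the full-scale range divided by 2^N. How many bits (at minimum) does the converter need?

8 bits

Span = 4.6 V.
Required number of levels: 4.6/26.3 mV = 174.90; smallest N with 2^N ≥ that is 8.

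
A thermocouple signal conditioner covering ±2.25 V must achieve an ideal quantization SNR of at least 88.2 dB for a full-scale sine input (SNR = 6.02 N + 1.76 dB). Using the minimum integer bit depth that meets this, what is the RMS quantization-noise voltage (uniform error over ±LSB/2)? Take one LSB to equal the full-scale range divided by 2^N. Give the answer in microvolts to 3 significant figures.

Range = 2.25 − (-2.25) = 4.5 V.
Solving 6.02 N ≥ 88.2 − 1.76: N ≥ 14.359. Round up → N = 15.
One LSB is 4.5 V / 32768 = 137.33 µV.
V_rms = LSB/√12 = 39.6 µV.

39.6 µV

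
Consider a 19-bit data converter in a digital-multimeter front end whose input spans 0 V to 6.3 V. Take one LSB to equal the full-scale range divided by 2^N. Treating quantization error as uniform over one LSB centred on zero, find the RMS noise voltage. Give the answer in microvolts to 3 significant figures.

V_FS = 6.3 V.
LSB = 6.3 V ÷ 2^19 = 6.3/524288 V = 12.016 µV.
σ_q = LSB/√12 = 12.016 µV/3.4641 = 3.47 µV.

3.47 µV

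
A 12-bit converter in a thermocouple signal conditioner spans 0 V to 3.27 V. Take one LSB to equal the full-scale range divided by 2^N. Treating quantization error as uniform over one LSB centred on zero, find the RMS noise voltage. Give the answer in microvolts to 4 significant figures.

Span = 3.27 V.
One LSB is 3.27 V / 4096 = 0.798340 mV.
σ_q = LSB/√12 = 0.798340 mV/3.4641 = 230.5 µV.

230.5 µV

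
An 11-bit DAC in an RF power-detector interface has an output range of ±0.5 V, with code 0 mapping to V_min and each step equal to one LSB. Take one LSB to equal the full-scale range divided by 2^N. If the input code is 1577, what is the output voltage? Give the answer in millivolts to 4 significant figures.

Span: 0.5 V − (-0.5 V) = 1 V. LSB = 1 V / 2^11.
Output = V_min + (1577/2048) × range = -0.5 + 0.770020 × 1 V
      = -0.5 V + 0.770020 V = 0.270020 V.

270.0 mV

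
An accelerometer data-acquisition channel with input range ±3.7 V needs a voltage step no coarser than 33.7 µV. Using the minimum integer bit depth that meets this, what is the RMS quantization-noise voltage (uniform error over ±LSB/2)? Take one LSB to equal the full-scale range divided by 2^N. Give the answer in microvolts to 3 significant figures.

Span: 3.7 V − (-3.7 V) = 7.4 V.
Required number of levels: 7.4/33.7 µV = 219580; smallest N with 2^N ≥ that is 18.
LSB = 7.4 V ÷ 2^18 = 7.4/262144 V = 28.229 µV.
V_rms = LSB/√12 = 8.15 µV.

8.15 µV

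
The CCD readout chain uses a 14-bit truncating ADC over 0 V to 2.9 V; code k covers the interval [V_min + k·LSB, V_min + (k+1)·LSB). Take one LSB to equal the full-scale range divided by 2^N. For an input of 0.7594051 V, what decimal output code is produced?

4290

Full-scale range = 2.9 V. LSB = 2.9 V / 2^14 ≈ 177.0 µV.
V_in − V_min = 0.7594051 − (0) = 0.7594051 V.
Divide by LSB: 0.7594051 × 16384/2.9 = 4290.3770.
Truncating gives code 4290.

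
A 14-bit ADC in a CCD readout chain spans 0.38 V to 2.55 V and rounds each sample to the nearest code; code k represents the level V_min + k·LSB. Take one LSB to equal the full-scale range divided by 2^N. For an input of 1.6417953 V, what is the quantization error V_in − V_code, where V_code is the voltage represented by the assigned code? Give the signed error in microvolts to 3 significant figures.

−20.5 µV

Range = 2.55 − (0.38) = 2.17 V. LSB = 2.17 V / 2^14 ≈ 132.4 µV.
Position in LSBs: (1.6417953 − (0.38)) × 16384/2.17 = 9526.8453; rounding gives k = 9527.
V_code = 0.38 + (9527/16384) × 2.17 = 1.6418157959 V.
e = 1.6417953 − (1.6418157959) = −20.5 µV.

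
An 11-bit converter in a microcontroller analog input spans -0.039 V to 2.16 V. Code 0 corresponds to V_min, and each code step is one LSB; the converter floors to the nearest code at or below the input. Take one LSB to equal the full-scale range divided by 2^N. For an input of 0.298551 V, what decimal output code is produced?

314

Full-scale range = 2.16 V − (-0.039 V) = 2.199 V. LSB = 2.199 V / 2^11 ≈ 1.074 mV.
(V_in − V_min) × 2^11/range = (0.298551 − (-0.039)) × 2048/2.199 = 314.372.
Floor → code = 314.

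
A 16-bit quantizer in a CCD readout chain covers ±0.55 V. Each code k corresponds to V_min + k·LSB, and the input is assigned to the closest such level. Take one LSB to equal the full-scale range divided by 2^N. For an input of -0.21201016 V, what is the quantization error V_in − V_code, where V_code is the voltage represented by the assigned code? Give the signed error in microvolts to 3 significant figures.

Full-scale range = 0.55 V − (-0.55 V) = 1.1 V. LSB = 1.1 V / 2^16 ≈ 16.78 µV.
(-0.21201016 − (-0.55)) / LSB = 0.33798984 × 65536/1.1 = 20136.8201. Nearest integer: k = 20137.
Reconstructed level: -0.55 + 20137 × 1.1/65536 V = -0.21200714111 V.
V_in − V_code = -0.21201016 − (-0.21200714111) = −3.02 µV.

−3.02 µV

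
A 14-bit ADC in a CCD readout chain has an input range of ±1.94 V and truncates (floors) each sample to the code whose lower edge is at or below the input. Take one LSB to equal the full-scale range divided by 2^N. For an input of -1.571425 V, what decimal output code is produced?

1556

Full-scale range = 1.94 V − (-1.94 V) = 3.88 V. LSB = 3.88 V / 2^14 ≈ 236.8 µV.
code = ⌊(V_in − V_min)/LSB⌋ = ⌊(V_in − V_min) × 2^14 / range⌋
     = ⌊(-1.571425 − (-1.94)) × 16384 / 3.88⌋ = ⌊0.368575 × 16384/3.88⌋
     = ⌊1556.374⌋ = 1556.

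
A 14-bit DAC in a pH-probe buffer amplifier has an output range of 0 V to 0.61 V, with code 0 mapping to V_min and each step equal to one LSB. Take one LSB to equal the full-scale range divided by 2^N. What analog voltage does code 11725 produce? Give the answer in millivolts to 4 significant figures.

436.5 mV

Span = 0.61 V. LSB = 0.61 V / 2^14.
V_out = V_min + code × LSB = 0 V + 11725 × 0.61 V / 16384
      = 0 V + 0.436539 V = 0.436539 V.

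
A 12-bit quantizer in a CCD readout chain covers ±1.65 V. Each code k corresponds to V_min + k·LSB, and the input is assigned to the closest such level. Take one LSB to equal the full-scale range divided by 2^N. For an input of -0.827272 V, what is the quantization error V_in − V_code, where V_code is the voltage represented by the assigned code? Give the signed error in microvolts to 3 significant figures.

+145 µV

The full-scale span is 1.65 − (-1.65) = 3.3 V. LSB = 3.3 V / 2^12 ≈ 0.8057 mV.
Position in LSBs: (-0.827272 − (-1.65)) × 4096/3.3 = 1021.1800; rounding gives k = 1021.
Reconstructed level: -1.65 + 1021 × 3.3/4096 V = -0.8274169922 V.
e = -0.827272 − (-0.8274169922) = +145 µV.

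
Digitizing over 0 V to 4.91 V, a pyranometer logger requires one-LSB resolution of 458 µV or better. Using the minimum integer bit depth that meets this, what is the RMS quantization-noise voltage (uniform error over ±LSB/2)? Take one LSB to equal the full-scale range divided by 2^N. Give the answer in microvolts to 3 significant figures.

86.5 µV

V_FS = 4.91 V.
Levels needed ≥ 4.91/458 µV = 10720. 2^14 = 16384 suffices, so N_min = 14.
Step size = 4.91/16384 V = 299.68 µV.
V_rms = LSB/√12 = 86.5 µV.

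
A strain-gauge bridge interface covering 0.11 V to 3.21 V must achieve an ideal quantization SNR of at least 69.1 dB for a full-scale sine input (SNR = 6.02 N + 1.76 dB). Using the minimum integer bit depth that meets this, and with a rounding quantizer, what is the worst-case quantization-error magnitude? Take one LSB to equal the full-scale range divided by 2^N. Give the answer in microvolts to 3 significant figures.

378 µV

Range = 3.21 − (0.11) = 3.1 V.
Required N = ⌈(69.1 − 1.76)/6.02⌉ = ⌈11.186⌉ = 12.
LSB = 3.1 V / 2^12 = 0.75684 mV.
Half an LSB is 378 µV.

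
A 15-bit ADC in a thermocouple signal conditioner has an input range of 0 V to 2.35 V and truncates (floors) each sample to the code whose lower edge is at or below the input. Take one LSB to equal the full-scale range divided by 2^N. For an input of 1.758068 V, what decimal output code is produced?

24514

V_FS = 2.35 V. LSB = 2.35 V / 2^15 ≈ 71.72 µV.
code = ⌊(V_in − V_min)/LSB⌋ = ⌊(V_in − V_min) × 2^15 / range⌋
     = ⌊(1.758068 − (0)) × 32768 / 2.35⌋ = ⌊1.758068 × 32768/2.35⌋
     = ⌊24514.201⌋ = 24514.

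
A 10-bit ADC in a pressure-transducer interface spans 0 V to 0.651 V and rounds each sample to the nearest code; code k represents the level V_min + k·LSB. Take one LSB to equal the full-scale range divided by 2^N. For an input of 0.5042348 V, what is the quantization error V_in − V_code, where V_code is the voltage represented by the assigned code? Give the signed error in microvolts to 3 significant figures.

+91.2 µV

Full-scale range = 0.651 V. LSB = 0.651 V / 2^10 ≈ 0.6357 mV.
(0.5042348 − (0)) / LSB = 0.5042348 × 1024/0.651 = 793.1435. Nearest integer: k = 793.
V_code = 0 + (793/1024) × 0.651 = 0.5041435547 V.
e = 0.5042348 − (0.5041435547) = +91.2 µV.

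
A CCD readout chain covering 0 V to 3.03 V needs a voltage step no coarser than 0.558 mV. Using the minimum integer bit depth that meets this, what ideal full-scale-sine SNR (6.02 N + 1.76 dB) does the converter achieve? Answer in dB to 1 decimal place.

Range is 3.03 V.
Required number of levels: 3.03/0.558 mV = 5430.1; smallest N with 2^N ≥ that is 13.
SNR = 6.02 × 13 + 1.76 = 80.02 dB.

80.0 dB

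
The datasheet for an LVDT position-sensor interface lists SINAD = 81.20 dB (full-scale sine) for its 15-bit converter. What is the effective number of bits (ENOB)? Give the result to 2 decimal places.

13.20 bits

ENOB = (81.20 − 1.76)/6.02 = 13.1960 bits.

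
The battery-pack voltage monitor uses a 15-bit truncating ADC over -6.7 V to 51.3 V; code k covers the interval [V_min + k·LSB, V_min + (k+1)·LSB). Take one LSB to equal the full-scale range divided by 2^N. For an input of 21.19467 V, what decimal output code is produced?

15759

The full-scale span is 51.3 − (-6.7) = 58 V. LSB = 58 V / 2^15 ≈ 1.770 mV.
V_in − V_min = 21.19467 − (-6.7) = 27.89467 V.
Divide by LSB: 27.89467 × 32768/58 = 15759.5267.
Truncating gives code 15759.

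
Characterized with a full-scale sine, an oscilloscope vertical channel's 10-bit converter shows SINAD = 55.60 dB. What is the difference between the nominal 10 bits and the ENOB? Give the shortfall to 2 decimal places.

N_eff = (55.60 − 1.76)/6.02 = 8.9435 bits.
Lost resolution: 10 − 8.9435 = 1.0565 bits.

1.06 bits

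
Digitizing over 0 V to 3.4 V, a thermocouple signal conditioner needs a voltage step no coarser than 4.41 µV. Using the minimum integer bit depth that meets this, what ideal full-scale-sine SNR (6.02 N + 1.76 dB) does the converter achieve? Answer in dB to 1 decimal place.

Range is 3.4 V.
Levels needed ≥ 3.4/4.41 µV = 771000. 2^20 = 1048576 suffices, so N_min = 20.
6.02(20) + 1.76 = 122.16 dB.

122.2 dB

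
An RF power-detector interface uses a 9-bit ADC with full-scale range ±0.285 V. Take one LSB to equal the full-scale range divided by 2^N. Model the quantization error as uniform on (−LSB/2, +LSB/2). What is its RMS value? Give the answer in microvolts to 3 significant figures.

Full-scale range = 0.285 V − (-0.285 V) = 0.57 V.
Step size = 0.57/512 V = 1.1133 mV.
V_rms = LSB/√12 = 1.1133 mV / √12 = 321 µV.

321 µV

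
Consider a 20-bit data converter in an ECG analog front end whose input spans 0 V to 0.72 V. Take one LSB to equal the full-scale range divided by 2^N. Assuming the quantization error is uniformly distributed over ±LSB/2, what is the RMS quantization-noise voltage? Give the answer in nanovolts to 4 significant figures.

198.2 nV

Span = 0.72 V.
LSB = 0.72 V ÷ 2^20 = 0.72/1048576 V = 0.686646 µV.
RMS of a uniform error over width LSB is LSB/√12 = 198.2 nV.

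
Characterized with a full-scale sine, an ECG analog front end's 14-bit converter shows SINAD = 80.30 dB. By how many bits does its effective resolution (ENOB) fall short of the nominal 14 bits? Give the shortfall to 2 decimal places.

0.95 bits

ENOB = (SINAD − 1.76)/6.02 = (80.30 − 1.76)/6.02 = 13.0465 bits.
Lost resolution: 14 − 13.0465 = 0.9535 bits.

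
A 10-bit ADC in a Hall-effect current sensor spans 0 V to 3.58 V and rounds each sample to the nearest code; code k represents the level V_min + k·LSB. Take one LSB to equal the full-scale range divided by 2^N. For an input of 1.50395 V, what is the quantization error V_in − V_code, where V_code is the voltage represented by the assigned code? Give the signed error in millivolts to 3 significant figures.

Full-scale range = 3.58 V. LSB = 3.58 V / 2^10 ≈ 3.496 mV.
Position in LSBs: (1.50395 − (0)) × 1024/3.58 = 430.1801; rounding gives k = 430.
V_code = 0 + (430/1024) × 3.58 = 1.503320313 V.
V_in − V_code = 1.50395 − (1.503320313) = +0.630 mV.

+0.630 mV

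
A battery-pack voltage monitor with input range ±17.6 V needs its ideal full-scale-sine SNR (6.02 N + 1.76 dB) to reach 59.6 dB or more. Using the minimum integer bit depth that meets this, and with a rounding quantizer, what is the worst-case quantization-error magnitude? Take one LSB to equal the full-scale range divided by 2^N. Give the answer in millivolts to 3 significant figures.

Full-scale range = 17.6 V − (-17.6 V) = 35.2 V.
6.02 N + 1.76 ≥ 59.6 gives N ≥ 9.608, so the minimum integer is 10.
One LSB is 35.2 V / 1024 = 34.375 mV.
Max error for round-to-nearest is LSB/2 = 17.2 mV.

17.2 mV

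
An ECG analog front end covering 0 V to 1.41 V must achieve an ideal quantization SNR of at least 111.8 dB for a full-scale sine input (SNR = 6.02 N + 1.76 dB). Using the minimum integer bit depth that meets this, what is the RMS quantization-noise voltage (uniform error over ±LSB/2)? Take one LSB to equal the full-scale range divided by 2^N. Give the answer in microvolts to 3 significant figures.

0.776 µV

V_FS = 1.41 V.
Required N = ⌈(111.8 − 1.76)/6.02⌉ = ⌈18.279⌉ = 19.
One LSB is 1.41 V / 524288 = 2.6894 µV.
RMS noise = LSB/√12 = 0.776 µV.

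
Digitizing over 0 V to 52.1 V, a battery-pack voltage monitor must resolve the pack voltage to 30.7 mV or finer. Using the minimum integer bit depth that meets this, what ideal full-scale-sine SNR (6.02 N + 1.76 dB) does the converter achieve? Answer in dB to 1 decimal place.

68.0 dB

V_FS = 52.1 V.
Need 2^N ≥ 52.1 V / 30.7 mV = 1697 → N_min = 11.
SNR = 6.02 × 11 + 1.76 = 67.98 dB.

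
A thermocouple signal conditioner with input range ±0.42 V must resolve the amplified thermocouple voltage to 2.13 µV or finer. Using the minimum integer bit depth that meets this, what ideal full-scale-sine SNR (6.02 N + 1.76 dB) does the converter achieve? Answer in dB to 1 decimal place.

The full-scale span is 0.42 − (-0.42) = 0.84 V.
Required number of levels: 0.84/2.13 µV = 394370; smallest N with 2^N ≥ that is 19.
SNR = 6.02 × 19 + 1.76 = 116.14 dB.

116.1 dB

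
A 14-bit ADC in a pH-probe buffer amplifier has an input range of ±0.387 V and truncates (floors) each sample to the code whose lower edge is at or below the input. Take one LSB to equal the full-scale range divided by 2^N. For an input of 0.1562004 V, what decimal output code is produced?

Full-scale range = 0.387 V − (-0.387 V) = 0.774 V. LSB = 0.774 V / 2^14 ≈ 47.24 µV.
(V_in − V_min) × 2^14/range = (0.1562004 − (-0.387)) × 16384/0.774 = 11498.444.
Floor → code = 11498.

11498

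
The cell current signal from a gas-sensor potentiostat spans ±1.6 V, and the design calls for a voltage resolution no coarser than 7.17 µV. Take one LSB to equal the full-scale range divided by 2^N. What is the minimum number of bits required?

19 bits

Full-scale range = 1.6 V − (-1.6 V) = 3.2 V.
Need 2^N ≥ 3.2 V / 7.17 µV = 446300 → N_min = 19.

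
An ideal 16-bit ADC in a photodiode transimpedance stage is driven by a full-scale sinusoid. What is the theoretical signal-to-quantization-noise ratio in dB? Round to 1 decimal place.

98.1 dB

For an ideal N-bit converter with full-scale sine input, SNR = 6.02 N + 1.76 dB. SNR = 6.02 × 16 + 1.76 = 96.32 + 1.76 = 98.08 dB.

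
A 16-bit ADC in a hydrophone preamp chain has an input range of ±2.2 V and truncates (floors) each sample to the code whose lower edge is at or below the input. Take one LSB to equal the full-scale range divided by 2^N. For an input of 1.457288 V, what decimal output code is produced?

54473

Range = 2.2 − (-2.2) = 4.4 V. LSB = 4.4 V / 2^16 ≈ 67.14 µV.
(V_in − V_min) × 2^16/range = (1.457288 − (-2.2)) × 65536/4.4 = 54473.642.
Floor → code = 54473.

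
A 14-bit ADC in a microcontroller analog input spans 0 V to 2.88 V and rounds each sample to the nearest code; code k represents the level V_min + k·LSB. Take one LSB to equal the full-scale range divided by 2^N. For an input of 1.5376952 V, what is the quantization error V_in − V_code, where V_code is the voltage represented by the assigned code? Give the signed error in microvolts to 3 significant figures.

−39.2 µV

Span = 2.88 V. LSB = 2.88 V / 2^14 ≈ 175.8 µV.
(V_in − V_min)/LSB = (1.5376952 − (0)) × 16384/2.88 = 8747.7771 → nearest code k = 8748.
V_code = 0 + (8748/16384) × 2.88 = 1.5377343750 V.
V_in − V_code = 1.5376952 − (1.5377343750) = −39.2 µV.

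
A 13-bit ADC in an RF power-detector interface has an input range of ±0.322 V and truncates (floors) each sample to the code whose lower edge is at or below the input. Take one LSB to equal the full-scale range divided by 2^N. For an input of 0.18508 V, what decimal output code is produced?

6450

The full-scale span is 0.322 − (-0.322) = 0.644 V. LSB = 0.644 V / 2^13 ≈ 78.61 µV.
(V_in − V_min) × 2^13/range = (0.18508 − (-0.322)) × 8192/0.644 = 6450.310.
Floor → code = 6450.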